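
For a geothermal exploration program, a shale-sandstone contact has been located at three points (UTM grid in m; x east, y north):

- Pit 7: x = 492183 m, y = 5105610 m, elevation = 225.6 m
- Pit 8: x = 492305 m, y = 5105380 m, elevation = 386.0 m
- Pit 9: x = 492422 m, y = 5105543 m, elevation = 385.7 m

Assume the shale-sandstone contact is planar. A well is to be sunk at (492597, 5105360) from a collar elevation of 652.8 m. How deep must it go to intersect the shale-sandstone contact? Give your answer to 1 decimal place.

96.1 m

Let the plane be z = a·x + b·y + c.
Pit 8−Pit 7: 122a − 230b = 160.4;  Pit 9−Pit 7: 239a − 67b = 160.1.
Solving gives a = 0.557231387, b = −0.401816395.
Then c = 225.6 − a·492183 − b·5105610 = 1777483.59.
At (492597, 5105360): z_contact = 274490.51 − 2051417.35 + 1777483.59 = 556.75 m.
Depth below ground = 652.8 − 556.75 = 96.1 m.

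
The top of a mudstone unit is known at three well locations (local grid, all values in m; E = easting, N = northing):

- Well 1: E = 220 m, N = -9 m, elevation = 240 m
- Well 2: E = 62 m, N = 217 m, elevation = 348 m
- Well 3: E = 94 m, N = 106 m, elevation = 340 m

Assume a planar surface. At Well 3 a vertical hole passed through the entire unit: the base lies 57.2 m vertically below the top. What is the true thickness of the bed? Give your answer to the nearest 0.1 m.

Let the plane be z = a·E + b·N + c.
Well 2−Well 1: −158a + 226b = 108;  Well 3−Well 1: −126a + 115b = 100.
Solving gives a = −0.98777, b = −0.21269.
|∇z| = √(a²+b²) = 1.01041, so dip δ = arctan(1.01041) = 45.30°.
True thickness = vertical thickness × cos δ = 57.2 × cos 45.30° = 40.2 m.

40.2 m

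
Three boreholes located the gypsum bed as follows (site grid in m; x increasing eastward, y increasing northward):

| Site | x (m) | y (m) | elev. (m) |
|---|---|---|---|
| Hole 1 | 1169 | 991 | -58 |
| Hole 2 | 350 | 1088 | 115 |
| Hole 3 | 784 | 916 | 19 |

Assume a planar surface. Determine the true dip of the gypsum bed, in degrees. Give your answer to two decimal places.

Let the plane be z = a·x + b·y + c.
Hole 2−Hole 1: −819a + 97b = 173;  Hole 3−Hole 1: −385a − 75b = 77.
Solving gives a = −0.20699, b = 0.03586.
Gradient magnitude |∇z| = √(a² + b²) = √(0.04284 + 0.00129) = 0.21007.
True dip = arctan(0.21007) = 11.86°, dipping toward E (azimuth ≈ 100°).

11.86°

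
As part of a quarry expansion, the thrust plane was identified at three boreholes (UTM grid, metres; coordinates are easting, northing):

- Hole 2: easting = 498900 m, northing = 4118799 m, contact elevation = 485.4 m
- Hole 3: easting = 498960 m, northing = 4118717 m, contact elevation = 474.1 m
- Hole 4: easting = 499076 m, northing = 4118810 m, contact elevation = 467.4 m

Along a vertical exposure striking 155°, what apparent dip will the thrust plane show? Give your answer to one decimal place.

Two edge vectors: Hole 2→Hole 3 = (60, -82, -11.3), Hole 2→Hole 4 = (176, 11, -18).
Normal n = (Hole 2→Hole 3) × (Hole 2→Hole 4) = (1600.3, -908.8, 15092).
So ∂z/∂easting = −n_x/n_z = −0.10604 and ∂z/∂northing = −n_y/n_z = 0.06022.
Unit vector along 155° is (sin 155°, cos 155°) = (0.4226, -0.9063).
Slope in that direction = a·(0.4226) + b·(-0.9063) = −0.09939.
Apparent dip = arctan|0.09939| = 5.7° (true dip is 7.0°, so apparent ≤ true as expected).

5.7°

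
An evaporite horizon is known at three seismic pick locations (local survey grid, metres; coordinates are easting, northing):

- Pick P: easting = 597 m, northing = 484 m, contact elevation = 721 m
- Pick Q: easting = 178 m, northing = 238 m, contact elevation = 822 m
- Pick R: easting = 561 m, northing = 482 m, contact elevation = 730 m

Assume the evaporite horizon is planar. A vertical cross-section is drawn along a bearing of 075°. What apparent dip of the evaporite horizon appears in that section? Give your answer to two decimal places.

13.39°

Two edge vectors: Pick P→Pick Q = (-419, -246, 101), Pick P→Pick R = (-36, -2, 9).
Normal n = (Pick P→Pick Q) × (Pick P→Pick R) = (-2012, 135, -8018).
So ∂z/∂easting = −n_x/n_z = −0.25094 and ∂z/∂northing = −n_y/n_z = 0.01684.
Unit vector along 075° is (sin 75°, cos 75°) = (0.9659, 0.2588).
Slope in that direction = a·(0.9659) + b·(0.2588) = −0.23803.
Apparent dip = arctan|0.23803| = 13.39° (true dip is 14.1°, so apparent ≤ true as expected).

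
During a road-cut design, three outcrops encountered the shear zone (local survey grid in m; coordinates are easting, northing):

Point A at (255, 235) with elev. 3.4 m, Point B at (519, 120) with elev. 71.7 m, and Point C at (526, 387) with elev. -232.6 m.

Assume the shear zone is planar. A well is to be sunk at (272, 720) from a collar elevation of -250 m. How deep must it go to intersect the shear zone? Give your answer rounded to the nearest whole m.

300 m

Let the plane be z = a·easting + b·northing + c.
Point B−Point A: 264a − 115b = 68.3;  Point C−Point A: 271a + 152b = −236.
Solving gives a = −0.23506, b = −1.13354.
Then c = 3.4 − a·255 − b·235 = 329.72.
At (272, 720): z_contact = −63.9 − 816.1 + 329.72 = -550.4 m.
Depth below ground = -250 − (-550.4) = 300 m.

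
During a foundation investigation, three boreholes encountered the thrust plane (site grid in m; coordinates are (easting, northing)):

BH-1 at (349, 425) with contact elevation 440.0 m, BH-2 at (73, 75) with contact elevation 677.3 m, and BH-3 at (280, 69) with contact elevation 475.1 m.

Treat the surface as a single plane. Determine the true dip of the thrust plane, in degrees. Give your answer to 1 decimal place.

Two edge vectors: BH-1→BH-2 = (-276, -350, 237.3), BH-1→BH-3 = (-69, -356, 35.1).
Normal n = (BH-1→BH-2) × (BH-1→BH-3) = (72193.8, -6686.1, 74106).
So ∂z/∂E = −n_x/n_z = −0.97420 and ∂z/∂N = −n_y/n_z = 0.09022.
Gradient magnitude |∇z| = √(a² + b²) = √(0.94906 + 0.00814) = 0.97837.
True dip = arctan(0.97837) = 44.4°, dipping toward E (azimuth ≈ 095°).

44.4°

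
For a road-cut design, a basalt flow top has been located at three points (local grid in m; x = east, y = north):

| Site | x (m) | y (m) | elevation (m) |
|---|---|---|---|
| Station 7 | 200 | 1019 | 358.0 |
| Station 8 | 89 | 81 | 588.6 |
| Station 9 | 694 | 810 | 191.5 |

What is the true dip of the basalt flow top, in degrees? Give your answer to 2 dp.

Two edge vectors: Station 7→Station 8 = (-111, -938, 230.6), Station 7→Station 9 = (494, -209, -166.5).
Normal n = (Station 7→Station 8) × (Station 7→Station 9) = (204372.4, 95434.9, 486571).
So ∂z/∂x = −n_x/n_z = −0.42003 and ∂z/∂y = −n_y/n_z = −0.19614.
Gradient magnitude |∇z| = √(a² + b²) = √(0.17642 + 0.03847) = 0.46356.
True dip = arctan(0.46356) = 24.87°, dipping toward ENE (azimuth ≈ 065°).

24.87°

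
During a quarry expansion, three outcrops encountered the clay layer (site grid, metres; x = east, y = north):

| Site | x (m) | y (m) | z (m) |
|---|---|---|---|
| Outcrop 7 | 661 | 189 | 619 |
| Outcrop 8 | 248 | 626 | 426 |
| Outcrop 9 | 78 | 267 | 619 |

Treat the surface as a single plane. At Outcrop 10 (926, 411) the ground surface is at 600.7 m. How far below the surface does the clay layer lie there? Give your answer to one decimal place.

Let the plane be z = a·x + b·y + c.
Outcrop 8−Outcrop 7: −413a + 437b = −193;  Outcrop 9−Outcrop 7: −583a + 78b = 0.
Solving gives a = −0.06764, b = −0.50557.
Then c = 619 − a·661 − b·189 = 759.26.
At (926, 411): z_contact = −62.64 − 207.79 + 759.26 = 488.84 m.
Depth below ground = 600.7 − 488.84 = 111.9 m.

111.9 m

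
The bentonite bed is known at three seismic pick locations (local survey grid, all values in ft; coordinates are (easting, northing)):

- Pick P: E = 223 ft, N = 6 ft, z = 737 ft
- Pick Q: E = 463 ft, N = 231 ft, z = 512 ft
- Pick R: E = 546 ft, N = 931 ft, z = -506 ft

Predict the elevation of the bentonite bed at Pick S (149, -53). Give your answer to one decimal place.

790.7 ft

Let the plane be z = a·E + b·N + c.
Pick Q−Pick P: 240a + 225b = −225;  Pick R−Pick P: 323a + 925b = −1243.
Solving gives a = 0.47916, b = −1.51110.
Then c = 737 − a·223 − b·6 = 639.21.
At (149, -53): z = 71.4 + 80.1 + 639.21 = 790.7 ft.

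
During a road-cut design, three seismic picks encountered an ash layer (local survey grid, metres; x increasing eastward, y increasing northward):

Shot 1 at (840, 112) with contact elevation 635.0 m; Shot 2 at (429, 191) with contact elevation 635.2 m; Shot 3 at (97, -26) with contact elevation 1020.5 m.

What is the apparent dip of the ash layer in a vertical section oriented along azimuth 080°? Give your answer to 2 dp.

26.49°

Let the plane be z = a·x + b·y + c.
Shot 2−Shot 1: −411a + 79b = 0.2;  Shot 3−Shot 1: −743a − 138b = 385.5.
Solving gives a = −0.26411, b = −1.37150.
Unit vector along 080° is (sin 80°, cos 80°) = (0.9848, 0.1736).
Slope in that direction = a·(0.9848) + b·(0.1736) = −0.49826.
Apparent dip = arctan|0.49826| = 26.49° (true dip is 54.4°, so apparent ≤ true as expected).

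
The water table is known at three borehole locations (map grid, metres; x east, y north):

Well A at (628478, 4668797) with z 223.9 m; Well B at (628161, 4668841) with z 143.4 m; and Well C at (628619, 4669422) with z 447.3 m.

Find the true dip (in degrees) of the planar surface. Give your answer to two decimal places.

22.49°

Two edge vectors: Well A→Well B = (-317, 44, -80.5), Well A→Well C = (141, 625, 223.4).
Normal n = (Well A→Well B) × (Well A→Well C) = (60142.1, 59467.3, -204329).
So ∂z/∂x = −n_x/n_z = 0.29434 and ∂z/∂y = −n_y/n_z = 0.29104.
Gradient magnitude |∇z| = √(a² + b²) = √(0.08664 + 0.08470) = 0.41393.
True dip = arctan(0.41393) = 22.49°, dipping toward SW (azimuth ≈ 225°).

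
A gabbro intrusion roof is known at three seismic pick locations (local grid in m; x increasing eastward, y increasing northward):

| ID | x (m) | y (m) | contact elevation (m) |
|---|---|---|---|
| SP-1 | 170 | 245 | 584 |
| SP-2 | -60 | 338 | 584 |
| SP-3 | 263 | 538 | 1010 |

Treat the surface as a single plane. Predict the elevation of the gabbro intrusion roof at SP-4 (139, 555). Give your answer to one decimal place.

967.3 m

Two edge vectors: SP-1→SP-2 = (-230, 93, 0), SP-1→SP-3 = (93, 293, 426).
Normal n = (SP-1→SP-2) × (SP-1→SP-3) = (39618, 97980, -76039).
So ∂z/∂x = −n_x/n_z = 0.52102 and ∂z/∂y = −n_y/n_z = 1.28855.
Intercept c from SP-1: 584 − 88.57 − 315.69 = 179.73.
At (139, 555): z = 72.4 + 715.1 + 179.73 = 967.3 m.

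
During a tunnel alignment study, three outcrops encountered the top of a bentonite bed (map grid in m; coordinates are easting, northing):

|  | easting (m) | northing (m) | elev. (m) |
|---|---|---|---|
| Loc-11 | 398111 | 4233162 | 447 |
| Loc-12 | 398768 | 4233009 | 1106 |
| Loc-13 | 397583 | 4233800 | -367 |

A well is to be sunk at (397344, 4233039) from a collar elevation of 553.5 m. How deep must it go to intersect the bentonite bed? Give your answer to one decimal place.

Let the plane be z = a·easting + b·northing + c.
Loc-12−Loc-11: 657a − 153b = 659;  Loc-13−Loc-11: −528a + 638b = −814.
Solving gives a = 0.874455497, b = −0.552174761.
Then c = 447 − a·398111 − b·4233162 = 1989761.86.
At (397344, 4233039): z_contact = 347459.65 − 2337377.30 + 1989761.86 = -155.79 m.
Depth below ground = 553.5 − (-155.79) = 709.3 m.

709.3 m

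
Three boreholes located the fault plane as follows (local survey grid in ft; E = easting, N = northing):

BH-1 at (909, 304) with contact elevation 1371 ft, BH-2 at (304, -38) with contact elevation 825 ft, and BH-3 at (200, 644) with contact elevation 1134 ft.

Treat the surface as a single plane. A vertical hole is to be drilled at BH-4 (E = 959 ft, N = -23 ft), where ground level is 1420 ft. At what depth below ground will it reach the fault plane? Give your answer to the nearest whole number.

Let the plane be z = a·E + b·N + c.
BH-2−BH-1: −605a − 342b = −546;  BH-3−BH-1: −709a + 340b = −237.
Solving gives a = 0.59506, b = 0.54382.
Then c = 1371 − a·909 − b·304 = 664.77.
At (959, -23): z_contact = 570.7 − 12.5 + 664.77 = 1222.9 ft.
Depth below ground = 1420 − 1222.9 = 197 ft.

197 ft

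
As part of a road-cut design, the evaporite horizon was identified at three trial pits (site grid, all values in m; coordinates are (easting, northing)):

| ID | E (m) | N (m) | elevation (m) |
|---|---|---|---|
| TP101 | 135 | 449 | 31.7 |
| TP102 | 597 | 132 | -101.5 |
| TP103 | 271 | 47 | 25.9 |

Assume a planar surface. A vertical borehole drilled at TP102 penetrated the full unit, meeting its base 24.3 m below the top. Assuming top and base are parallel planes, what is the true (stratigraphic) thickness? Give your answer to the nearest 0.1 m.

Let the plane be z = a·E + b·N + c.
TP102−TP101: 462a − 317b = −133.2;  TP103−TP101: 136a − 402b = −5.8.
Solving gives a = −0.36258, b = −0.10823.
|∇z| = √(a²+b²) = 0.37839, so dip δ = arctan(0.37839) = 20.73°.
True thickness = vertical thickness × cos δ = 24.3 × cos 20.73° = 22.7 m.

22.7 m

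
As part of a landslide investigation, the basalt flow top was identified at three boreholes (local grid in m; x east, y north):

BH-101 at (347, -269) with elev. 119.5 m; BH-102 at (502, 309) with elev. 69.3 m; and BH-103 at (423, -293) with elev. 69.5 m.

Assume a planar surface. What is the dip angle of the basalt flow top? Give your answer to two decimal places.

32.50°

Let the plane be z = a·x + b·y + c.
BH-102−BH-101: 155a + 578b = −50.2;  BH-103−BH-101: 76a − 24b = −50.
Solving gives a = −0.63182, b = 0.08258.
Gradient magnitude |∇z| = √(a² + b²) = √(0.39919 + 0.00682) = 0.63719.
True dip = arctan(0.63719) = 32.50°, dipping toward E (azimuth ≈ 097°).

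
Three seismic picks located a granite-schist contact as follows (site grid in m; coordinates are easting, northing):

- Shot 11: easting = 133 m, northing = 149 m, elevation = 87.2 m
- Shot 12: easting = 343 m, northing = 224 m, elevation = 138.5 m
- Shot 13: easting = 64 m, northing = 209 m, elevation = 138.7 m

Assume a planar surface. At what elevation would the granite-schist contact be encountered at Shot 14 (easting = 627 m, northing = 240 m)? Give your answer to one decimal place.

Two edge vectors: Shot 11→Shot 12 = (210, 75, 51.3), Shot 11→Shot 13 = (-69, 60, 51.5).
Normal n = (Shot 11→Shot 12) × (Shot 11→Shot 13) = (784.5, -14354.7, 17775).
So ∂z/∂easting = −n_x/n_z = −0.04414 and ∂z/∂northing = −n_y/n_z = 0.80758.
Intercept c from Shot 11: 87.2 + 5.87 − 120.33 = −27.26.
At (627, 240): z = −27.7 + 193.8 − 27.26 = 138.9 m.

138.9 m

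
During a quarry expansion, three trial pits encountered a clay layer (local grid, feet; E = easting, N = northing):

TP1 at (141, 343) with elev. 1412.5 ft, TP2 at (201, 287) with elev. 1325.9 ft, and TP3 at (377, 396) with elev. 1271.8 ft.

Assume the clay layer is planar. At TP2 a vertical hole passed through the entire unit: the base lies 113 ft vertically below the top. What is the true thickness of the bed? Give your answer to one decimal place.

77.7 ft

Let the plane be z = a·E + b·N + c.
TP2−TP1: 60a − 56b = −86.6;  TP3−TP1: 236a + 53b = −140.7.
Solving gives a = −0.76049, b = 0.73162.
|∇z| = √(a²+b²) = 1.05528, so dip δ = arctan(1.05528) = 46.54°.
True thickness = vertical thickness × cos δ = 113 × cos 46.54° = 77.7 ft.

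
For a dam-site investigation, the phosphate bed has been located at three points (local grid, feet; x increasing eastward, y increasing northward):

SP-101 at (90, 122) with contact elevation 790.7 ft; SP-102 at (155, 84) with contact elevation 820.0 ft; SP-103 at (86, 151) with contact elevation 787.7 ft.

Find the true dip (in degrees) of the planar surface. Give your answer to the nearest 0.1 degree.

23.1°

Let the plane be z = a·x + b·y + c.
SP-102−SP-101: 65a − 38b = 29.3;  SP-103−SP-101: −4a + 29b = −3.
Solving gives a = 0.42452, b = −0.04489.
Gradient magnitude |∇z| = √(a² + b²) = √(0.18022 + 0.00202) = 0.42689.
True dip = arctan(0.42689) = 23.1°, dipping toward W (azimuth ≈ 276°).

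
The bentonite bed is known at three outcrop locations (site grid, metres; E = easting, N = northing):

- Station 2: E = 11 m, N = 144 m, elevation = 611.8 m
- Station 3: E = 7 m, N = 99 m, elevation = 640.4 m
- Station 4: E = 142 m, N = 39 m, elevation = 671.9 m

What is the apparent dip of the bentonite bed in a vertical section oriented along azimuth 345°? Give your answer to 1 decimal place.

Let the plane be z = a·E + b·N + c.
Station 3−Station 2: −4a − 45b = 28.6;  Station 4−Station 2: 131a − 105b = 60.1.
Solving gives a = −0.04727, b = −0.63135.
Unit vector along 345° is (sin 345°, cos 345°) = (-0.2588, 0.9659).
Slope in that direction = a·(-0.2588) + b·(0.9659) = −0.59761.
Apparent dip = arctan|0.59761| = 30.9° (true dip is 32.3°, so apparent ≤ true as expected).

30.9°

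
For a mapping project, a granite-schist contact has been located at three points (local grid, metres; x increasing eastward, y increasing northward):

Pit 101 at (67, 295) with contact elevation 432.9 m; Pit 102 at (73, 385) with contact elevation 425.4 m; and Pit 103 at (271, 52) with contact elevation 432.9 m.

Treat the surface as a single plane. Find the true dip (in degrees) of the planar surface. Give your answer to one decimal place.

6.8°

Let the plane be z = a·x + b·y + c.
Pit 102−Pit 101: 6a + 90b = −7.5;  Pit 103−Pit 101: 204a − 243b = 0.
Solving gives a = −0.09196, b = −0.07720.
Gradient magnitude |∇z| = √(a² + b²) = √(0.00846 + 0.00596) = 0.12007.
True dip = arctan(0.12007) = 6.8°, dipping toward NE (azimuth ≈ 050°).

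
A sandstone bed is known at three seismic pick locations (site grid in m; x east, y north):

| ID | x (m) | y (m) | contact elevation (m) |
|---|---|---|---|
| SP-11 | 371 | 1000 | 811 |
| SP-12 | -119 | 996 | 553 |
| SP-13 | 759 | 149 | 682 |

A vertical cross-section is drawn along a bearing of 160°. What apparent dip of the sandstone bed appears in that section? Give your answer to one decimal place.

Let the plane be z = a·x + b·y + c.
SP-12−SP-11: −490a − 4b = −258;  SP-13−SP-11: 388a − 851b = −129.
Solving gives a = 0.52335, b = 0.39020.
Unit vector along 160° is (sin 160°, cos 160°) = (0.3420, -0.9397).
Slope in that direction = a·(0.3420) + b·(-0.9397) = −0.18767.
Apparent dip = arctan|0.18767| = 10.6° (true dip is 33.1°, so apparent ≤ true as expected).

10.6°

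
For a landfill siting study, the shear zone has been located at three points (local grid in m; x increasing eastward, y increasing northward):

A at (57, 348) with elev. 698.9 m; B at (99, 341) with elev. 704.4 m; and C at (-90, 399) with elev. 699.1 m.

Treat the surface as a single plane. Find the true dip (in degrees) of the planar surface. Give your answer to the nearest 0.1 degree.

Let the plane be z = a·x + b·y + c.
B−A: 42a − 7b = 5.5;  C−A: −147a + 51b = 0.2.
Solving gives a = 0.25328, b = 0.73396.
Gradient magnitude |∇z| = √(a² + b²) = √(0.06415 + 0.53870) = 0.77643.
True dip = arctan(0.77643) = 37.8°, dipping toward SSW (azimuth ≈ 199°).

37.8°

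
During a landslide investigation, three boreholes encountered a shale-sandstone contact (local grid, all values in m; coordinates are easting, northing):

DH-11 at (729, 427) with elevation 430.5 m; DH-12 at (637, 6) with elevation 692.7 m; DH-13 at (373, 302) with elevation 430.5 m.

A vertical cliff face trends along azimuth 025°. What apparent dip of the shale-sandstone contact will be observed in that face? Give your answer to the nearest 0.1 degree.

27.1°

Two edge vectors: DH-11→DH-12 = (-92, -421, 262.2), DH-11→DH-13 = (-356, -125, 0).
Normal n = (DH-11→DH-12) × (DH-11→DH-13) = (32775, -93343.2, -138376).
So ∂z/∂easting = −n_x/n_z = 0.23685 and ∂z/∂northing = −n_y/n_z = −0.67456.
Unit vector along 025° is (sin 25°, cos 25°) = (0.4226, 0.9063).
Slope in that direction = a·(0.4226) + b·(0.9063) = −0.51126.
Apparent dip = arctan|0.51126| = 27.1° (true dip is 35.6°, so apparent ≤ true as expected).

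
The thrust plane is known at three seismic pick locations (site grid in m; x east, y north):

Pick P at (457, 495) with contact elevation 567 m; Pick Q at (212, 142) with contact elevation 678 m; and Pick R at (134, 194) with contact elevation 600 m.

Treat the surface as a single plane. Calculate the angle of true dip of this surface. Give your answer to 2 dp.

Two edge vectors: Pick P→Pick Q = (-245, -353, 111), Pick P→Pick R = (-323, -301, 33).
Normal n = (Pick P→Pick Q) × (Pick P→Pick R) = (21762, -27768, -40274).
So ∂z/∂x = −n_x/n_z = 0.54035 and ∂z/∂y = −n_y/n_z = −0.68948.
Gradient magnitude |∇z| = √(a² + b²) = √(0.29198 + 0.47538) = 0.87599.
True dip = arctan(0.87599) = 41.22°, dipping toward NW (azimuth ≈ 322°).

41.22°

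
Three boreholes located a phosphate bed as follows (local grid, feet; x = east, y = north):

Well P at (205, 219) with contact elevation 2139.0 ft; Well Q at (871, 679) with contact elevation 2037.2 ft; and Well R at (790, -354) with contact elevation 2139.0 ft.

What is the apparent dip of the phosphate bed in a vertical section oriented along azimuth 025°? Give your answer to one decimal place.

6.9°

Two edge vectors: Well P→Well Q = (666, 460, -101.8), Well P→Well R = (585, -573, 0).
Normal n = (Well P→Well Q) × (Well P→Well R) = (-58331.4, -59553, -650718).
So ∂z/∂x = −n_x/n_z = −0.08964 and ∂z/∂y = −n_y/n_z = −0.09152.
Unit vector along 025° is (sin 25°, cos 25°) = (0.4226, 0.9063).
Slope in that direction = a·(0.4226) + b·(0.9063) = −0.12083.
Apparent dip = arctan|0.12083| = 6.9° (true dip is 7.3°, so apparent ≤ true as expected).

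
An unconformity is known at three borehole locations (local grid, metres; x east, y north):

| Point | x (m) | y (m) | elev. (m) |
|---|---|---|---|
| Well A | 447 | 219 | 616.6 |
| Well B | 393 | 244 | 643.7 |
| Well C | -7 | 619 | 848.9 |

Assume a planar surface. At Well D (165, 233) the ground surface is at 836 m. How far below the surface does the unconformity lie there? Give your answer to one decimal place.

80.6 m

Let the plane be z = a·x + b·y + c.
Well B−Well A: −54a + 25b = 27.1;  Well C−Well A: −454a + 400b = 232.3.
Solving gives a = −0.49098, b = 0.02349.
Then c = 616.6 − a·447 − b·219 = 830.92.
At (165, 233): z_contact = −81.01 + 5.47 + 830.92 = 755.38 m.
Depth below ground = 836 − 755.38 = 80.6 m.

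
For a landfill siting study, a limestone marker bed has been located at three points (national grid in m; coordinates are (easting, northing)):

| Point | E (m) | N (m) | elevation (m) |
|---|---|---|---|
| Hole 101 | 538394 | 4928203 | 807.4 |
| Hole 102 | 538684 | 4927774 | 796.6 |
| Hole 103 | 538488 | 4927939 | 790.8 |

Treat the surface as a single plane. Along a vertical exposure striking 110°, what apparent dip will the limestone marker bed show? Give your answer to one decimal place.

4.3°

Two edge vectors: Hole 101→Hole 102 = (290, -429, -10.8), Hole 101→Hole 103 = (94, -264, -16.6).
Normal n = (Hole 101→Hole 102) × (Hole 101→Hole 103) = (4270.2, 3798.8, -36234).
So ∂z/∂E = −n_x/n_z = 0.11785 and ∂z/∂N = −n_y/n_z = 0.10484.
Unit vector along 110° is (sin 110°, cos 110°) = (0.9397, -0.3420).
Slope in that direction = a·(0.9397) + b·(-0.3420) = 0.07489.
Apparent dip = arctan|0.07489| = 4.3° (true dip is 9.0°, so apparent ≤ true as expected).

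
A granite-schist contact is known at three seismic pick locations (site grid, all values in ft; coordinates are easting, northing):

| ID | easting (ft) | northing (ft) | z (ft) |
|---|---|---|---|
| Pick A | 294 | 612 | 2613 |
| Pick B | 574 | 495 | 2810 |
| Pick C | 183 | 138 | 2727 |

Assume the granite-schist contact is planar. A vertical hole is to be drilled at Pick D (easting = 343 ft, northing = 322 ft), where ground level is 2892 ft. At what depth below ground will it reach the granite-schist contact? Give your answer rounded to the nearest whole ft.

Let the plane be z = a·easting + b·northing + c.
Pick B−Pick A: 280a − 117b = 197;  Pick C−Pick A: −111a − 474b = 114.
Solving gives a = 0.54932, b = −0.36914.
Then c = 2613 − a·294 − b·612 = 2677.42.
At (343, 322): z_contact = 188.4 − 118.9 + 2677.42 = 2747.0 ft.
Depth below ground = 2892 − 2747.0 = 145 ft.

145 ft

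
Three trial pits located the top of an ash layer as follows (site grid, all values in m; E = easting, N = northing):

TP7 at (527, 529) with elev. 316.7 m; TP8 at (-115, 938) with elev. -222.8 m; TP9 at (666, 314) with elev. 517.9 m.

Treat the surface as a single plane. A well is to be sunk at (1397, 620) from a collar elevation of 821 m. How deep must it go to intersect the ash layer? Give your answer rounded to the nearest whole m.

204 m

Let the plane be z = a·E + b·N + c.
TP8−TP7: −642a + 409b = −539.5;  TP9−TP7: 139a − 215b = 201.2.
Solving gives a = 0.41515, b = −0.66741.
Then c = 316.7 − a·527 − b·529 = 450.98.
At (1397, 620): z_contact = 580.0 − 413.8 + 450.98 = 617.1 m.
Depth below ground = 821 − 617.1 = 204 m.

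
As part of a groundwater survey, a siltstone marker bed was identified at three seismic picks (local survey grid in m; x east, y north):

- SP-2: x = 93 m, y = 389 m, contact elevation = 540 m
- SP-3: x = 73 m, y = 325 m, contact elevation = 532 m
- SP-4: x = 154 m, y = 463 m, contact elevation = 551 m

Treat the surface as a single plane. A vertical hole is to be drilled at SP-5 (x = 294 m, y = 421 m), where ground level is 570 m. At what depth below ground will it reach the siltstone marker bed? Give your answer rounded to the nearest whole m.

Let the plane be z = a·x + b·y + c.
SP-3−SP-2: −20a − 64b = −8;  SP-4−SP-2: 61a + 74b = 11.
Solving gives a = 0.04620, b = 0.11056.
Then c = 540 − a·93 − b·389 = 492.69.
At (294, 421): z_contact = 13.6 + 46.5 + 492.69 = 552.8 m.
Depth below ground = 570 − 552.8 = 17 m.

17 m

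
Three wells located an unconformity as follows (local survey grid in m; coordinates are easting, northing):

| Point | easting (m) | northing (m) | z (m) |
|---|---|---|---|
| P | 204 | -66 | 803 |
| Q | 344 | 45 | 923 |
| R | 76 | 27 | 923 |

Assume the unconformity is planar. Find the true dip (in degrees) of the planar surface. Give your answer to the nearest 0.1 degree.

49.8°

Two edge vectors: P→Q = (140, 111, 120), P→R = (-128, 93, 120).
Normal n = (P→Q) × (P→R) = (2160, -32160, 27228).
So ∂z/∂easting = −n_x/n_z = −0.07933 and ∂z/∂northing = −n_y/n_z = 1.18114.
Gradient magnitude |∇z| = √(a² + b²) = √(0.00629 + 1.39508) = 1.18380.
True dip = arctan(1.18380) = 49.8°, dipping toward S (azimuth ≈ 176°).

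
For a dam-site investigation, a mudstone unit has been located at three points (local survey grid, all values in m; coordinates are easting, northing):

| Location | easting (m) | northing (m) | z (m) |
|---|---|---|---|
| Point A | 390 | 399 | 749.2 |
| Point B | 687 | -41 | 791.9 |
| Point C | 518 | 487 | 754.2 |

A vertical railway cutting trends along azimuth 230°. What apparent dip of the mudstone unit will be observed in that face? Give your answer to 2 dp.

Let the plane be z = a·easting + b·northing + c.
Point B−Point A: 297a − 440b = 42.7;  Point C−Point A: 128a + 88b = 5.
Solving gives a = 0.07225, b = −0.04828.
Unit vector along 230° is (sin 230°, cos 230°) = (-0.7660, -0.6428).
Slope in that direction = a·(-0.7660) + b·(-0.6428) = −0.02432.
Apparent dip = arctan|0.02432| = 1.39° (true dip is 5.0°, so apparent ≤ true as expected).

1.39°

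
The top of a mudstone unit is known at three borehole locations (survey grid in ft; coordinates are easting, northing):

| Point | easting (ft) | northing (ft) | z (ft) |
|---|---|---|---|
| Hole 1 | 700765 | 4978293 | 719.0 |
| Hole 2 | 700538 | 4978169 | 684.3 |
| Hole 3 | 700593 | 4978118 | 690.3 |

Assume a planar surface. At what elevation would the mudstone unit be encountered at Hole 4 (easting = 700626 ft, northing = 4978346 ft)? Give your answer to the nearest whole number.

702 ft

Two edge vectors: Hole 1→Hole 2 = (-227, -124, -34.7), Hole 1→Hole 3 = (-172, -175, -28.7).
Normal n = (Hole 1→Hole 2) × (Hole 1→Hole 3) = (-2513.7, -546.5, 18397).
So ∂z/∂easting = −n_x/n_z = 0.13663641 and ∂z/∂northing = −n_y/n_z = 0.02970593.
Intercept c from Hole 1: 719 − 95750.01 − 147884.82 = −242915.84.
At (700626, 4978346): z = 95731.0 + 147886.4 − 242915.84 = 701.6 ft.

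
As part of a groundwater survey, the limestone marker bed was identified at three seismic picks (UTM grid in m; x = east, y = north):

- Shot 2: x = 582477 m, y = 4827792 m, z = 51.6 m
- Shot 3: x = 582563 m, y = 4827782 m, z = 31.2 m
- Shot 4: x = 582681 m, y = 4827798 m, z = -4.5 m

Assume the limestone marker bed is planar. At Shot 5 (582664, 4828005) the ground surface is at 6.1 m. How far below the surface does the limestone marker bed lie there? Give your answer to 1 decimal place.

59.7 m

Two edge vectors: Shot 2→Shot 3 = (86, -10, -20.4), Shot 2→Shot 4 = (204, 6, -56.1).
Normal n = (Shot 2→Shot 3) × (Shot 2→Shot 4) = (683.4, 663, 2556).
So ∂z/∂x = −n_x/n_z = −0.267370892 and ∂z/∂y = −n_y/n_z = −0.259389671.
Intercept c from Shot 2: 51.6 + 155737.40 + 1252279.38 = 1408068.38.
At (582664, 4828005): z_contact = −155787.39 − 1252334.63 + 1408068.38 = -53.65 m.
Depth below ground = 6.1 − (-53.65) = 59.7 m.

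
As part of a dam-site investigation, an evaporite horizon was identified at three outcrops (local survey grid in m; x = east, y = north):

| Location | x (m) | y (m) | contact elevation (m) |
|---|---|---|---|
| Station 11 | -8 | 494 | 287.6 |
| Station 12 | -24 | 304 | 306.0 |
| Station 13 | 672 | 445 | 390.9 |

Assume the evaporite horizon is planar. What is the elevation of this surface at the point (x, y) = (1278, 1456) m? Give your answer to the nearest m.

Two edge vectors: Station 11→Station 12 = (-16, -190, 18.4), Station 11→Station 13 = (680, -49, 103.3).
Normal n = (Station 11→Station 12) × (Station 11→Station 13) = (-18725.4, 14164.8, 129984).
So ∂z/∂x = −n_x/n_z = 0.14406 and ∂z/∂y = −n_y/n_z = −0.10897.
Intercept c from Station 11: 287.6 + 1.15 + 53.83 = 342.59.
At (1278, 1456): z = 184.1 − 158.7 + 342.59 = 368.0 m.

368 m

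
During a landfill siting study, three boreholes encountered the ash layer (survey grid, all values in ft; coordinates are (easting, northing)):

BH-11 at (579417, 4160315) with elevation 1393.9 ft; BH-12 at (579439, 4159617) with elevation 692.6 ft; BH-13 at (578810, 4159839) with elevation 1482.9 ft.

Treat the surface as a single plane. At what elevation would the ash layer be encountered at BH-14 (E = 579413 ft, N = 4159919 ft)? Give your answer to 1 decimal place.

Let the plane be z = a·E + b·N + c.
BH-12−BH-11: 22a − 698b = −701.3;  BH-13−BH-11: −607a − 476b = 89.
Solving gives a = −0.911973982, b = 0.975983628.
Then c = 1393.9 − a·579417 − b·4160315 = −3530592.20.
At (579413, 4159919): z = −528409.6 + 4060012.8 − 3530592.20 = 1011.1 ft.

1011.1 ft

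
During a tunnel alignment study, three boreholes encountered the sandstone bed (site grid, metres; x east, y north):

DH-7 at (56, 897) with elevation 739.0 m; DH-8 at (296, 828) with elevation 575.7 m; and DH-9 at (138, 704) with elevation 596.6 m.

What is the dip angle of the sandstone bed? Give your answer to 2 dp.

36.46°

Two edge vectors: DH-7→DH-8 = (240, -69, -163.3), DH-7→DH-9 = (82, -193, -142.4).
Normal n = (DH-7→DH-8) × (DH-7→DH-9) = (-21691.3, 20785.4, -40662).
So ∂z/∂x = −n_x/n_z = −0.53345 and ∂z/∂y = −n_y/n_z = 0.51118.
Gradient magnitude |∇z| = √(a² + b²) = √(0.28457 + 0.26130) = 0.73883.
True dip = arctan(0.73883) = 36.46°, dipping toward SE (azimuth ≈ 134°).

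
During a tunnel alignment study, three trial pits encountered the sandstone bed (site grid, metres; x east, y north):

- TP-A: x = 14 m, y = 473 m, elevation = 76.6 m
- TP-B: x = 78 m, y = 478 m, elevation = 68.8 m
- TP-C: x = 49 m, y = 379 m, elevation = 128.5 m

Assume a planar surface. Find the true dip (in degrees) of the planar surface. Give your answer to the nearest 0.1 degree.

30.4°

Let the plane be z = a·x + b·y + c.
TP-B−TP-A: 64a + 5b = −7.8;  TP-C−TP-A: 35a − 94b = 51.9.
Solving gives a = −0.07651, b = −0.58062.
Gradient magnitude |∇z| = √(a² + b²) = √(0.00585 + 0.33712) = 0.58564.
True dip = arctan(0.58564) = 30.4°, dipping toward N (azimuth ≈ 008°).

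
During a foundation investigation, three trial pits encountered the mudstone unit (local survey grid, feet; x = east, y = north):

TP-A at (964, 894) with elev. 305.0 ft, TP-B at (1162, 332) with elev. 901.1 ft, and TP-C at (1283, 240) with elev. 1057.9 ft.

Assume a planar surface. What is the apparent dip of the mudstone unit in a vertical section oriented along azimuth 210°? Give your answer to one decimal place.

20.8°

Two edge vectors: TP-A→TP-B = (198, -562, 596.1), TP-A→TP-C = (319, -654, 752.9).
Normal n = (TP-A→TP-B) × (TP-A→TP-C) = (-33280.4, 41081.7, 49786).
So ∂z/∂x = −n_x/n_z = 0.66847 and ∂z/∂y = −n_y/n_z = −0.82517.
Unit vector along 210° is (sin 210°, cos 210°) = (-0.5000, -0.8660).
Slope in that direction = a·(-0.5000) + b·(-0.8660) = 0.38038.
Apparent dip = arctan|0.38038| = 20.8° (true dip is 46.7°, so apparent ≤ true as expected).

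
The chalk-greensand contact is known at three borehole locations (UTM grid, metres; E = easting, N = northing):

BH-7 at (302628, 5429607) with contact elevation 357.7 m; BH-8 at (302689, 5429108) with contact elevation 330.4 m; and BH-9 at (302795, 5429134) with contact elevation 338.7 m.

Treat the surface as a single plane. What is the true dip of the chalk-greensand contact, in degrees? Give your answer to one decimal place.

5.1°

Let the plane be z = a·E + b·N + c.
BH-8−BH-7: 61a − 499b = −27.3;  BH-9−BH-7: 167a − 473b = −19.
Solving gives a = 0.06299, b = 0.06241.
Gradient magnitude |∇z| = √(a² + b²) = √(0.00397 + 0.00390) = 0.08867.
True dip = arctan(0.08867) = 5.1°, dipping toward SW (azimuth ≈ 225°).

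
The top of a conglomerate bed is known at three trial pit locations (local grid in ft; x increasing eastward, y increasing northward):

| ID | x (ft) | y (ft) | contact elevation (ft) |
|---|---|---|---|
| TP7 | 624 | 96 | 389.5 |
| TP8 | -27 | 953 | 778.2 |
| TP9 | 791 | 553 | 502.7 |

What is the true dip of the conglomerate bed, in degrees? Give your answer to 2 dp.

Two edge vectors: TP7→TP8 = (-651, 857, 388.7), TP7→TP9 = (167, 457, 113.2).
Normal n = (TP7→TP8) × (TP7→TP9) = (-80623.5, 138606.1, -440626).
So ∂z/∂x = −n_x/n_z = −0.18297 and ∂z/∂y = −n_y/n_z = 0.31457.
Gradient magnitude |∇z| = √(a² + b²) = √(0.03348 + 0.09895) = 0.36391.
True dip = arctan(0.36391) = 20.00°, dipping toward SSE (azimuth ≈ 150°).

20.00°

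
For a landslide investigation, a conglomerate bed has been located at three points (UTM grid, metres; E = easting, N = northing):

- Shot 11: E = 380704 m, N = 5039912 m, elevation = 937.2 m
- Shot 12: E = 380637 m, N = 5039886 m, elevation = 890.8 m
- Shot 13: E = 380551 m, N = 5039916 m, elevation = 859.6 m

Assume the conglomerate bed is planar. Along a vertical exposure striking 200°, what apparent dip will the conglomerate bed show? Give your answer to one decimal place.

30.9°

Two edge vectors: Shot 11→Shot 12 = (-67, -26, -46.4), Shot 11→Shot 13 = (-153, 4, -77.6).
Normal n = (Shot 11→Shot 12) × (Shot 11→Shot 13) = (2203.2, 1900, -4246).
So ∂z/∂E = −n_x/n_z = 0.51889 and ∂z/∂N = −n_y/n_z = 0.44748.
Unit vector along 200° is (sin 200°, cos 200°) = (-0.3420, -0.9397).
Slope in that direction = a·(-0.3420) + b·(-0.9397) = −0.59796.
Apparent dip = arctan|0.59796| = 30.9° (true dip is 34.4°, so apparent ≤ true as expected).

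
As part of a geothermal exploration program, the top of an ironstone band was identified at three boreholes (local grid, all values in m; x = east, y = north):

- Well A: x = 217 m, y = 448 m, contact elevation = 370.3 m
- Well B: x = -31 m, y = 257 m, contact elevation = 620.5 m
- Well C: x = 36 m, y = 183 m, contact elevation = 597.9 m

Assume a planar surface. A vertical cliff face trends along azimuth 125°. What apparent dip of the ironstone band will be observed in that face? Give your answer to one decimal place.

21.6°

Let the plane be z = a·x + b·y + c.
Well B−Well A: −248a − 191b = 250.2;  Well C−Well A: −181a − 265b = 227.6.
Solving gives a = −0.73297, b = −0.35823.
Unit vector along 125° is (sin 125°, cos 125°) = (0.8192, -0.5736).
Slope in that direction = a·(0.8192) + b·(-0.5736) = −0.39494.
Apparent dip = arctan|0.39494| = 21.6° (true dip is 39.2°, so apparent ≤ true as expected).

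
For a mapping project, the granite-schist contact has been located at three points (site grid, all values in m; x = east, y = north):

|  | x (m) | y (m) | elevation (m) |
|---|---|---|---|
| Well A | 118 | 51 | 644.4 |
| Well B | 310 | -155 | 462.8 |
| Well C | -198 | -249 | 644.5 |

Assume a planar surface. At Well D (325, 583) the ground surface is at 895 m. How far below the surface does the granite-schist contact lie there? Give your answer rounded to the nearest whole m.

94 m

Let the plane be z = a·x + b·y + c.
Well B−Well A: 192a − 206b = −181.6;  Well C−Well A: −316a − 300b = 0.1.
Solving gives a = −0.44419, b = 0.46755.
Then c = 644.4 − a·118 − b·51 = 672.97.
At (325, 583): z_contact = −144.4 + 272.6 + 672.97 = 801.2 m.
Depth below ground = 895 − 801.2 = 94 m.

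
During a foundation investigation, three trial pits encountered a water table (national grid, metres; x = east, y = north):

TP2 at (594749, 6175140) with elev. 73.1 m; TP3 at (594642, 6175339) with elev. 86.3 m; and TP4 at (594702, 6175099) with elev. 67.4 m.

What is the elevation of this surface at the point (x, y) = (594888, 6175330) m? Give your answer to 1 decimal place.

Two edge vectors: TP2→TP3 = (-107, 199, 13.2), TP2→TP4 = (-47, -41, -5.7).
Normal n = (TP2→TP3) × (TP2→TP4) = (-593.1, -1230.3, 13740).
So ∂z/∂x = −n_x/n_z = 0.043165939 and ∂z/∂y = −n_y/n_z = 0.089541485.
Intercept c from TP2: 73.1 − 25672.90 − 552931.20 = −578531.00.
At (594888, 6175330): z = 25678.9 + 552948.2 − 578531.00 = 96.1 m.

96.1 m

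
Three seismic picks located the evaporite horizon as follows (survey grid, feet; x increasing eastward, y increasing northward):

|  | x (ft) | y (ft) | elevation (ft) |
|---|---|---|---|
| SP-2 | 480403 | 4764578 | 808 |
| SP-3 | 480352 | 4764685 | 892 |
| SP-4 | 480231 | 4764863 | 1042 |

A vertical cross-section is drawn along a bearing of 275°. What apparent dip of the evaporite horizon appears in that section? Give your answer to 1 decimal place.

18.7°

Two edge vectors: SP-2→SP-3 = (-51, 107, 84), SP-2→SP-4 = (-172, 285, 234).
Normal n = (SP-2→SP-3) × (SP-2→SP-4) = (1098, -2514, 3869).
So ∂z/∂x = −n_x/n_z = −0.28379 and ∂z/∂y = −n_y/n_z = 0.64978.
Unit vector along 275° is (sin 275°, cos 275°) = (-0.9962, 0.0872).
Slope in that direction = a·(-0.9962) + b·(0.0872) = 0.33935.
Apparent dip = arctan|0.33935| = 18.7° (true dip is 35.3°, so apparent ≤ true as expected).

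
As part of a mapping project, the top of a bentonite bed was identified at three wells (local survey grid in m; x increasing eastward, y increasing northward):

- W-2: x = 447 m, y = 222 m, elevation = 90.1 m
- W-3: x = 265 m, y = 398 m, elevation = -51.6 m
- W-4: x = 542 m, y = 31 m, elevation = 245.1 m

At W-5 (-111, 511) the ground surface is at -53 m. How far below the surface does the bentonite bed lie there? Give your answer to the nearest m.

86 m

Let the plane be z = a·x + b·y + c.
W-3−W-2: −182a + 176b = −141.7;  W-4−W-2: 95a − 191b = 155.
Solving gives a = −0.01193, b = −0.81745.
Then c = 90.1 − a·447 − b·222 = 276.91.
At (-111, 511): z_contact = 1.3 − 417.7 + 276.91 = -139.5 m.
Depth below ground = -53 − (-139.5) = 86 m.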